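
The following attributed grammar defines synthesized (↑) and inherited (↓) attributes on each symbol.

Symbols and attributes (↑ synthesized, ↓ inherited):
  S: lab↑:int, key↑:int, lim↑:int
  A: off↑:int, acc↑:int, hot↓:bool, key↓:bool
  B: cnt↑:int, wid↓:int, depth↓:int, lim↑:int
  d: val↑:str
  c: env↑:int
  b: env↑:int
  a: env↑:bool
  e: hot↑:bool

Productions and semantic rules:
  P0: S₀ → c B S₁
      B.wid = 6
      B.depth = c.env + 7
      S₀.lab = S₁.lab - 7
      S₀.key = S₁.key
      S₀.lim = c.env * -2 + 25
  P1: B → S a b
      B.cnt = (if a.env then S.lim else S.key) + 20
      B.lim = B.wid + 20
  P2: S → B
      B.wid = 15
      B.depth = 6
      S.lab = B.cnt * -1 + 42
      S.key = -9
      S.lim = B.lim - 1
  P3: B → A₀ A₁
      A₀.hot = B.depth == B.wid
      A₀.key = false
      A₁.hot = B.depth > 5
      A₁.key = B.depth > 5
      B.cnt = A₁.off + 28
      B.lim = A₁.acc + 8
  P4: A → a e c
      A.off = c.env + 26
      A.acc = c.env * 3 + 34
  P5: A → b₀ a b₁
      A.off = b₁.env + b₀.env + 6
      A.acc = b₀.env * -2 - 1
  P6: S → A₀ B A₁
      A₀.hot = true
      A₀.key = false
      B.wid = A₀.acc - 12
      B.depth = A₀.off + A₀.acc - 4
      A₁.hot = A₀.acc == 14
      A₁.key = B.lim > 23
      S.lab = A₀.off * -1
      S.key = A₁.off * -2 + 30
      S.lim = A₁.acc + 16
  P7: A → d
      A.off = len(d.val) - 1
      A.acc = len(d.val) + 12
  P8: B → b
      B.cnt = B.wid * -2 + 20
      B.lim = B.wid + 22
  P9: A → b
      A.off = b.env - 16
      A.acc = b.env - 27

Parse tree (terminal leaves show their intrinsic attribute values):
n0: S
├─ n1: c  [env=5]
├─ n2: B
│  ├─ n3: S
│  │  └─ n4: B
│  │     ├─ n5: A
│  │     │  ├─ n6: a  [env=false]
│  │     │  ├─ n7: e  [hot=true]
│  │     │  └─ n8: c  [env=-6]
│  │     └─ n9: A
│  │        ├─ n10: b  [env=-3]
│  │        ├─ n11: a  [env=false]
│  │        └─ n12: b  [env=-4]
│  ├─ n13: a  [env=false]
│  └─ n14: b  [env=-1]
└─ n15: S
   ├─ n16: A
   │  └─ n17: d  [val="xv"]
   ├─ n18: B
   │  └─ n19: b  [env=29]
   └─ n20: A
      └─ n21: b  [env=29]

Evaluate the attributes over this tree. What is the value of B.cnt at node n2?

11

1. n1.env = 5  [terminal]
2. n2.wid = 6  [6]
3. n2.depth = 12  [c.env + 7]
4. n4.wid = 15  [15]
5. n4.depth = 6  [6]
6. n5.hot = false  [B.depth == B.wid]
7. n5.key = false  [false]
8. n6.env = false  [terminal]
9. n7.hot = true  [terminal]
10. n8.env = -6  [terminal]
11. n5.off = 20  [c.env + 26]
12. n5.acc = 16  [c.env * 3 + 34]
13. n9.hot = true  [B.depth > 5]
14. n9.key = true  [B.depth > 5]
15. n10.env = -3  [terminal]
16. n11.env = false  [terminal]
17. n12.env = -4  [terminal]
18. n9.off = -1  [b₁.env + b₀.env + 6]
19. n9.acc = 5  [b₀.env * -2 - 1]
20. n4.cnt = 27  [A₁.off + 28]
21. n4.lim = 13  [A₁.acc + 8]
22. n3.lab = 15  [B.cnt * -1 + 42]
23. n3.key = -9  [-9]
24. n3.lim = 12  [B.lim - 1]
25. n13.env = false  [terminal]
26. n14.env = -1  [terminal]
27. n2.cnt = 11  [(if a.env then S.lim else S.key) + 20]
28. n2.lim = 26  [B.wid + 20]
29. n16.hot = true  [true]
30. n16.key = false  [false]
31. n17.val = "xv"  [terminal]
32. n16.off = 1  [len(d.val) - 1]
33. n16.acc = 14  [len(d.val) + 12]
34. n18.wid = 2  [A₀.acc - 12]
35. n18.depth = 11  [A₀.off + A₀.acc - 4]
36. n19.env = 29  [terminal]
37. n18.cnt = 16  [B.wid * -2 + 20]
38. n18.lim = 24  [B.wid + 22]
39. n20.hot = true  [A₀.acc == 14]
40. n20.key = true  [B.lim > 23]
41. n21.env = 29  [terminal]
42. n20.off = 13  [b.env - 16]
43. n20.acc = 2  [b.env - 27]
44. n15.lab = -1  [A₀.off * -1]
45. n15.key = 4  [A₁.off * -2 + 30]
46. n15.lim = 18  [A₁.acc + 16]
47. n0.lab = -8  [S₁.lab - 7]
48. n0.key = 4  [S₁.key]
49. n0.lim = 15  [c.env * -2 + 25]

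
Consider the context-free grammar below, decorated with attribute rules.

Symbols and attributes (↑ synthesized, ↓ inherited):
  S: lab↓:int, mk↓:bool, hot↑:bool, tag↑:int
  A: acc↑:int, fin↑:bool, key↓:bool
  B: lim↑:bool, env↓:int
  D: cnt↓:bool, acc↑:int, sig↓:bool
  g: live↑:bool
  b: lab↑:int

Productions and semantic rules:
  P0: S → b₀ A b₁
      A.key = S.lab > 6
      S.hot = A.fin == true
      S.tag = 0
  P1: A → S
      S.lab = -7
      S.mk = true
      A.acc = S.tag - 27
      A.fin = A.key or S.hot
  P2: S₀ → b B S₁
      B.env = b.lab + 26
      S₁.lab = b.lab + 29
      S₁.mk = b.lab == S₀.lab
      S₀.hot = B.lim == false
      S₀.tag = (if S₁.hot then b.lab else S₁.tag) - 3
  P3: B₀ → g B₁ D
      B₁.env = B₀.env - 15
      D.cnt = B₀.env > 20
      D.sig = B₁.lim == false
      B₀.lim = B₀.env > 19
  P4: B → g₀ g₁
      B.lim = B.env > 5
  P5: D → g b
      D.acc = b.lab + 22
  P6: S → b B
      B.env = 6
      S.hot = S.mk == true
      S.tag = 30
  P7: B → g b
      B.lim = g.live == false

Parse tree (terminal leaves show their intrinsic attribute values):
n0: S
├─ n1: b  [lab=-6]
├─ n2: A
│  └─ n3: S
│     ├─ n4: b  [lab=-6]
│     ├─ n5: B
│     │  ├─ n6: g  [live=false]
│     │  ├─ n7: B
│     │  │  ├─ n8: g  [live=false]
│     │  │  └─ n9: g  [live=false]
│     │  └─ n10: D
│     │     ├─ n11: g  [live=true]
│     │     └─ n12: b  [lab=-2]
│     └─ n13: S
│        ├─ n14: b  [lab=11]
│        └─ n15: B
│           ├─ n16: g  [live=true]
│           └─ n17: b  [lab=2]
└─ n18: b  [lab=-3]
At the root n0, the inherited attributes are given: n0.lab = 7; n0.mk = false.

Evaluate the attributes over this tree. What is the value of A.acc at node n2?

1. n0.lab = 7  [given at root]
2. n0.mk = false  [given at root]
3. n1.lab = -6  [terminal]
4. n2.key = true  [S.lab > 6]
5. n3.lab = -7  [-7]
6. n3.mk = true  [true]
7. n4.lab = -6  [terminal]
8. n5.env = 20  [b.lab + 26]
9. n6.live = false  [terminal]
10. n7.env = 5  [B₀.env - 15]
11. n8.live = false  [terminal]
12. n9.live = false  [terminal]
13. n7.lim = false  [B.env > 5]
14. n10.cnt = false  [B₀.env > 20]
15. n10.sig = true  [B₁.lim == false]
16. n11.live = true  [terminal]
17. n12.lab = -2  [terminal]
18. n10.acc = 20  [b.lab + 22]
19. n5.lim = true  [B₀.env > 19]
20. n13.lab = 23  [b.lab + 29]
21. n13.mk = false  [b.lab == S₀.lab]
22. n14.lab = 11  [terminal]
23. n15.env = 6  [6]
24. n16.live = true  [terminal]
25. n17.lab = 2  [terminal]
26. n15.lim = false  [g.live == false]
27. n13.hot = false  [S.mk == true]
28. n13.tag = 30  [30]
29. n3.hot = false  [B.lim == false]
30. n3.tag = 27  [(if S₁.hot then b.lab else S₁.tag) - 3]
31. n2.acc = 0  [S.tag - 27]
32. n2.fin = true  [A.key or S.hot]
33. n18.lab = -3  [terminal]
34. n0.hot = true  [A.fin == true]
35. n0.tag = 0  [0]

0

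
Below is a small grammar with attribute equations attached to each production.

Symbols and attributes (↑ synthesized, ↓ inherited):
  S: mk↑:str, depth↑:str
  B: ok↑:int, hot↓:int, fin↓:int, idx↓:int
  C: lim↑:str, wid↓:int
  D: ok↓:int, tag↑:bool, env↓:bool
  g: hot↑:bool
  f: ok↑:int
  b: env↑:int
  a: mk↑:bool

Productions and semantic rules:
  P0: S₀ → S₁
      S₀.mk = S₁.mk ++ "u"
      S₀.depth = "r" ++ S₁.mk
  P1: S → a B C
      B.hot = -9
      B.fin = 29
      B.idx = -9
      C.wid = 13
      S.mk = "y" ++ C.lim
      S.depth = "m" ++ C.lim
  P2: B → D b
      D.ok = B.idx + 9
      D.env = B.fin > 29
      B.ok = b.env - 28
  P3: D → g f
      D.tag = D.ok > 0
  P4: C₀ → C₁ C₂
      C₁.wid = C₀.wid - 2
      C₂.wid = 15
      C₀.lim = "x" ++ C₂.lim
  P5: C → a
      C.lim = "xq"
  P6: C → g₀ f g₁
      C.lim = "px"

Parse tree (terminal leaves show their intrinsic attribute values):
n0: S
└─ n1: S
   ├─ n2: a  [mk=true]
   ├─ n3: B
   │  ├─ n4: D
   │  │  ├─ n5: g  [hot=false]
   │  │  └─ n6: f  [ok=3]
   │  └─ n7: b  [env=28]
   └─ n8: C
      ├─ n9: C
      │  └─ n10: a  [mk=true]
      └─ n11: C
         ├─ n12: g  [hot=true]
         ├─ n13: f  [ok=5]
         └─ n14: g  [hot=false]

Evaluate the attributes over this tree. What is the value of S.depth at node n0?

1. n2.mk = true  [terminal]
2. n3.hot = -9  [-9]
3. n3.fin = 29  [29]
4. n3.idx = -9  [-9]
5. n4.ok = 0  [B.idx + 9]
6. n4.env = false  [B.fin > 29]
7. n5.hot = false  [terminal]
8. n6.ok = 3  [terminal]
9. n4.tag = false  [D.ok > 0]
10. n7.env = 28  [terminal]
11. n3.ok = 0  [b.env - 28]
12. n8.wid = 13  [13]
13. n9.wid = 11  [C₀.wid - 2]
14. n10.mk = true  [terminal]
15. n9.lim = "xq"  ["xq"]
16. n11.wid = 15  [15]
17. n12.hot = true  [terminal]
18. n13.ok = 5  [terminal]
19. n14.hot = false  [terminal]
20. n11.lim = "px"  ["px"]
21. n8.lim = "xpx"  ["x" ++ C₂.lim]
22. n1.mk = "yxpx"  ["y" ++ C.lim]
23. n1.depth = "mxpx"  ["m" ++ C.lim]
24. n0.mk = "yxpxu"  [S₁.mk ++ "u"]
25. n0.depth = "ryxpx"  ["r" ++ S₁.mk]

"ryxpx"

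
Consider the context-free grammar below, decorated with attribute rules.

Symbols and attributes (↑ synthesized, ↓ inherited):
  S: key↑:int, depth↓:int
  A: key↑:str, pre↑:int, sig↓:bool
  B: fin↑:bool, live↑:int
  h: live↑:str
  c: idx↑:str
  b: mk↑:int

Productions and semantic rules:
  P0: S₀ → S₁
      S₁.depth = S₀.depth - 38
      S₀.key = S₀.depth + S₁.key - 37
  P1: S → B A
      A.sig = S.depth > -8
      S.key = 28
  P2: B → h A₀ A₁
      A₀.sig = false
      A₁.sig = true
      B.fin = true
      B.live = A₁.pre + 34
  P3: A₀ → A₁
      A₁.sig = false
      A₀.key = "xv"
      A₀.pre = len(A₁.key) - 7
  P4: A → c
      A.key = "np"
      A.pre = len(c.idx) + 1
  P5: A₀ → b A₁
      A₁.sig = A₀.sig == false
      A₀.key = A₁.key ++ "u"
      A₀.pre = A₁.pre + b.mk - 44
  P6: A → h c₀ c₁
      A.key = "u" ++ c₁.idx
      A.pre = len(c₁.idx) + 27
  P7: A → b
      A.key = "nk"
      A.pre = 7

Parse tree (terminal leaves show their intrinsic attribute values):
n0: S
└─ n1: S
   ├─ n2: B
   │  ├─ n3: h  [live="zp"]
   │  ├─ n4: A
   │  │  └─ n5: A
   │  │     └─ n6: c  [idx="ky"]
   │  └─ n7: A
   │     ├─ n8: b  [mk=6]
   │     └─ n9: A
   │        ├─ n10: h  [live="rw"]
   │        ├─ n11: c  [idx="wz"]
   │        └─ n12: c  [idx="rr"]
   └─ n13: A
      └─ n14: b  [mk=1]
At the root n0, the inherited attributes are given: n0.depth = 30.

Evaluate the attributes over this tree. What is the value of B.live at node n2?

25

1. n0.depth = 30  [given at root]
2. n1.depth = -8  [S₀.depth - 38]
3. n3.live = "zp"  [terminal]
4. n4.sig = false  [false]
5. n5.sig = false  [false]
6. n6.idx = "ky"  [terminal]
7. n5.key = "np"  ["np"]
8. n5.pre = 3  [len(c.idx) + 1]
9. n4.key = "xv"  ["xv"]
10. n4.pre = -5  [len(A₁.key) - 7]
11. n7.sig = true  [true]
12. n8.mk = 6  [terminal]
13. n9.sig = false  [A₀.sig == false]
14. n10.live = "rw"  [terminal]
15. n11.idx = "wz"  [terminal]
16. n12.idx = "rr"  [terminal]
17. n9.key = "urr"  ["u" ++ c₁.idx]
18. n9.pre = 29  [len(c₁.idx) + 27]
19. n7.key = "urru"  [A₁.key ++ "u"]
20. n7.pre = -9  [A₁.pre + b.mk - 44]
21. n2.fin = true  [true]
22. n2.live = 25  [A₁.pre + 34]
23. n13.sig = false  [S.depth > -8]
24. n14.mk = 1  [terminal]
25. n13.key = "nk"  ["nk"]
26. n13.pre = 7  [7]
27. n1.key = 28  [28]
28. n0.key = 21  [S₀.depth + S₁.key - 37]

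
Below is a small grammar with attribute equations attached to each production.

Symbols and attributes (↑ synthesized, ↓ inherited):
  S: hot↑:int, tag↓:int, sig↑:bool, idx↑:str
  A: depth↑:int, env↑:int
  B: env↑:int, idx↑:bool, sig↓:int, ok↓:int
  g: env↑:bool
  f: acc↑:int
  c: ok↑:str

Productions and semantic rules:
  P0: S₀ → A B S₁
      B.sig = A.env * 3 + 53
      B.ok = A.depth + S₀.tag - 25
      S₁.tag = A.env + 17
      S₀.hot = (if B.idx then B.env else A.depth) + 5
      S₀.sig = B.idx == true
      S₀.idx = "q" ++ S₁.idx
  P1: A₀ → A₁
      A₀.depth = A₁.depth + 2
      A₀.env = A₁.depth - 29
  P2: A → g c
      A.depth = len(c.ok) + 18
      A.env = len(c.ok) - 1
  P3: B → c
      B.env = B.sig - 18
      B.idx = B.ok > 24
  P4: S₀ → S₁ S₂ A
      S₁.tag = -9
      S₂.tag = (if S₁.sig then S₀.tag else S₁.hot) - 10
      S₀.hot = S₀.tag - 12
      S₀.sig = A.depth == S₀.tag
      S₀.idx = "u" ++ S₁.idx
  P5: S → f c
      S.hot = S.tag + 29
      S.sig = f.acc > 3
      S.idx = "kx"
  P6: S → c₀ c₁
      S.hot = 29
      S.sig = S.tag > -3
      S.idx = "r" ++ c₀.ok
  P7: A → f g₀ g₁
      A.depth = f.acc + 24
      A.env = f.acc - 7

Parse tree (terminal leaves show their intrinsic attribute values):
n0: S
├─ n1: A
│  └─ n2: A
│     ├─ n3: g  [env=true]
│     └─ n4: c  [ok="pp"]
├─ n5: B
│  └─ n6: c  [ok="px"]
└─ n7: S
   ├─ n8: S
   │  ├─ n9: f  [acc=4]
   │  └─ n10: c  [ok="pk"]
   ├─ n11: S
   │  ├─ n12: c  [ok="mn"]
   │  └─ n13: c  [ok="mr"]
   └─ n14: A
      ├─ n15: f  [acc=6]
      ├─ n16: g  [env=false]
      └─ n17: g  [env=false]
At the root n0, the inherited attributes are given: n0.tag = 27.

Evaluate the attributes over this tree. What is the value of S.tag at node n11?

-2

1. n0.tag = 27  [given at root]
2. n3.env = true  [terminal]
3. n4.ok = "pp"  [terminal]
4. n2.depth = 20  [len(c.ok) + 18]
5. n2.env = 1  [len(c.ok) - 1]
6. n1.depth = 22  [A₁.depth + 2]
7. n1.env = -9  [A₁.depth - 29]
8. n5.sig = 26  [A.env * 3 + 53]
9. n5.ok = 24  [A.depth + S₀.tag - 25]
10. n6.ok = "px"  [terminal]
11. n5.env = 8  [B.sig - 18]
12. n5.idx = false  [B.ok > 24]
13. n7.tag = 8  [A.env + 17]
14. n8.tag = -9  [-9]
15. n9.acc = 4  [terminal]
16. n10.ok = "pk"  [terminal]
17. n8.hot = 20  [S.tag + 29]
18. n8.sig = true  [f.acc > 3]
19. n8.idx = "kx"  ["kx"]
20. n11.tag = -2  [(if S₁.sig then S₀.tag else S₁.hot) - 10]
21. n12.ok = "mn"  [terminal]
22. n13.ok = "mr"  [terminal]
23. n11.hot = 29  [29]
24. n11.sig = true  [S.tag > -3]
25. n11.idx = "rmn"  ["r" ++ c₀.ok]
26. n15.acc = 6  [terminal]
27. n16.env = false  [terminal]
28. n17.env = false  [terminal]
29. n14.depth = 30  [f.acc + 24]
30. n14.env = -1  [f.acc - 7]
31. n7.hot = -4  [S₀.tag - 12]
32. n7.sig = false  [A.depth == S₀.tag]
33. n7.idx = "ukx"  ["u" ++ S₁.idx]
34. n0.hot = 27  [(if B.idx then B.env else A.depth) + 5]
35. n0.sig = false  [B.idx == true]
36. n0.idx = "qukx"  ["q" ++ S₁.idx]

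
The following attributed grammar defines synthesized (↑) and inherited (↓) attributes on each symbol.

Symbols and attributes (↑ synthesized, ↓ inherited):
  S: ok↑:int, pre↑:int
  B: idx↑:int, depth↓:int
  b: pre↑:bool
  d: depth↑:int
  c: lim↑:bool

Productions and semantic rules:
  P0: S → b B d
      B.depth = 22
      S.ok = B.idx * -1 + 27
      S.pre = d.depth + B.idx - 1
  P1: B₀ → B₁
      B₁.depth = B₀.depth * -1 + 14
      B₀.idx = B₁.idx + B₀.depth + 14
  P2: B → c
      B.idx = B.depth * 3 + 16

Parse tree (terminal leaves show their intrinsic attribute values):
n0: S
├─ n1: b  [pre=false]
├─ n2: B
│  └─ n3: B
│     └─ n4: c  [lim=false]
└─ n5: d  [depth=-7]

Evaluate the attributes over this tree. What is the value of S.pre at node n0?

20

1. n1.pre = false  [terminal]
2. n2.depth = 22  [22]
3. n3.depth = -8  [B₀.depth * -1 + 14]
4. n4.lim = false  [terminal]
5. n3.idx = -8  [B.depth * 3 + 16]
6. n2.idx = 28  [B₁.idx + B₀.depth + 14]
7. n5.depth = -7  [terminal]
8. n0.ok = -1  [B.idx * -1 + 27]
9. n0.pre = 20  [d.depth + B.idx - 1]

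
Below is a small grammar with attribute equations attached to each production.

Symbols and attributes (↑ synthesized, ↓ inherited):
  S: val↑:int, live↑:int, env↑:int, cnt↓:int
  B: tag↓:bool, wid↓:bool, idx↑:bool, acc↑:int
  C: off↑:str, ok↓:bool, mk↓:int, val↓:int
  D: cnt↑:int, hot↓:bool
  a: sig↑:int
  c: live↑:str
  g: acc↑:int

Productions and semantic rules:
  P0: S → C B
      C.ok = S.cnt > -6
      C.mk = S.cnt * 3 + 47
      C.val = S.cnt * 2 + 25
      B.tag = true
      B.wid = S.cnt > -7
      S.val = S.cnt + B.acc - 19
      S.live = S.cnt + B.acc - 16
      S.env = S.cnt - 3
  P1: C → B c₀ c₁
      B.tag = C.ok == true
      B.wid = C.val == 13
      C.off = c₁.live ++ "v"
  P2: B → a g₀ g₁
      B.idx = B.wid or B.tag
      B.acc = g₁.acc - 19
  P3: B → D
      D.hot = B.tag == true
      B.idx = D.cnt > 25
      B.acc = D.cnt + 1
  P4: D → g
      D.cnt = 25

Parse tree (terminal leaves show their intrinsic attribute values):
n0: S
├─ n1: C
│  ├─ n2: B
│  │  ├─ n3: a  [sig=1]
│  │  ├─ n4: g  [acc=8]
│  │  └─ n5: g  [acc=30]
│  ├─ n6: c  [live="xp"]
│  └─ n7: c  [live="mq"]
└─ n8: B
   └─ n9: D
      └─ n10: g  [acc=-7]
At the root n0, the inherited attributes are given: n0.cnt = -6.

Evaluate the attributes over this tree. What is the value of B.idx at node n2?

1. n0.cnt = -6  [given at root]
2. n1.ok = false  [S.cnt > -6]
3. n1.mk = 29  [S.cnt * 3 + 47]
4. n1.val = 13  [S.cnt * 2 + 25]
5. n2.tag = false  [C.ok == true]
6. n2.wid = true  [C.val == 13]
7. n3.sig = 1  [terminal]
8. n4.acc = 8  [terminal]
9. n5.acc = 30  [terminal]
10. n2.idx = true  [B.wid or B.tag]
11. n2.acc = 11  [g₁.acc - 19]
12. n6.live = "xp"  [terminal]
13. n7.live = "mq"  [terminal]
14. n1.off = "mqv"  [c₁.live ++ "v"]
15. n8.tag = true  [true]
16. n8.wid = true  [S.cnt > -7]
17. n9.hot = true  [B.tag == true]
18. n10.acc = -7  [terminal]
19. n9.cnt = 25  [25]
20. n8.idx = false  [D.cnt > 25]
21. n8.acc = 26  [D.cnt + 1]
22. n0.val = 1  [S.cnt + B.acc - 19]
23. n0.live = 4  [S.cnt + B.acc - 16]
24. n0.env = -9  [S.cnt - 3]

true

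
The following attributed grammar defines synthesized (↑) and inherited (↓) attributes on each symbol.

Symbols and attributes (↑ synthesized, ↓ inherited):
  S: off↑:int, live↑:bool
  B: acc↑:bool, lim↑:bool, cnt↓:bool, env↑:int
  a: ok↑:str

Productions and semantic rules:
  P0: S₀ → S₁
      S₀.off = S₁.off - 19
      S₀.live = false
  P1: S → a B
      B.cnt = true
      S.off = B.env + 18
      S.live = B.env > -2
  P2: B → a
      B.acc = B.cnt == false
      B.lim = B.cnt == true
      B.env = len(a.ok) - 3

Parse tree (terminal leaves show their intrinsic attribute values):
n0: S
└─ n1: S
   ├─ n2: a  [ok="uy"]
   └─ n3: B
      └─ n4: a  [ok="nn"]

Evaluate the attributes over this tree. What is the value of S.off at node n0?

-2

1. n2.ok = "uy"  [terminal]
2. n3.cnt = true  [true]
3. n4.ok = "nn"  [terminal]
4. n3.acc = false  [B.cnt == false]
5. n3.lim = true  [B.cnt == true]
6. n3.env = -1  [len(a.ok) - 3]
7. n1.off = 17  [B.env + 18]
8. n1.live = true  [B.env > -2]
9. n0.off = -2  [S₁.off - 19]
10. n0.live = false  [false]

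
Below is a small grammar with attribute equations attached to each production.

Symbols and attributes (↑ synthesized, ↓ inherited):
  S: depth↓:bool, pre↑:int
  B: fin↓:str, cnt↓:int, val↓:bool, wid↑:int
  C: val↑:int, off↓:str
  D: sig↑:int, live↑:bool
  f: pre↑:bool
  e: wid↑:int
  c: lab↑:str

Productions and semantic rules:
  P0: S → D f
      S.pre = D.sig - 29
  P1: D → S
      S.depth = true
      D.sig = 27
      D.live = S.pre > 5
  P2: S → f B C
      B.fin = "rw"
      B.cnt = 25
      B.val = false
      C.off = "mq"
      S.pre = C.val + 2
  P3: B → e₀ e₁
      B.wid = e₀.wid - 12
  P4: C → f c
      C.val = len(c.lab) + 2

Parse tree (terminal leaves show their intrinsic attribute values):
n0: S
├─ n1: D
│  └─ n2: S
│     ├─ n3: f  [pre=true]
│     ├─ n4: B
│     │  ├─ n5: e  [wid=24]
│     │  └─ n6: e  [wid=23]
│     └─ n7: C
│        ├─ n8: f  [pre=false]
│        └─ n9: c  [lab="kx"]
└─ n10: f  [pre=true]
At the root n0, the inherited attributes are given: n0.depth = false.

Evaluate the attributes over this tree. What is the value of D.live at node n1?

1. n0.depth = false  [given at root]
2. n2.depth = true  [true]
3. n3.pre = true  [terminal]
4. n4.fin = "rw"  ["rw"]
5. n4.cnt = 25  [25]
6. n4.val = false  [false]
7. n5.wid = 24  [terminal]
8. n6.wid = 23  [terminal]
9. n4.wid = 12  [e₀.wid - 12]
10. n7.off = "mq"  ["mq"]
11. n8.pre = false  [terminal]
12. n9.lab = "kx"  [terminal]
13. n7.val = 4  [len(c.lab) + 2]
14. n2.pre = 6  [C.val + 2]
15. n1.sig = 27  [27]
16. n1.live = true  [S.pre > 5]
17. n10.pre = true  [terminal]
18. n0.pre = -2  [D.sig - 29]

true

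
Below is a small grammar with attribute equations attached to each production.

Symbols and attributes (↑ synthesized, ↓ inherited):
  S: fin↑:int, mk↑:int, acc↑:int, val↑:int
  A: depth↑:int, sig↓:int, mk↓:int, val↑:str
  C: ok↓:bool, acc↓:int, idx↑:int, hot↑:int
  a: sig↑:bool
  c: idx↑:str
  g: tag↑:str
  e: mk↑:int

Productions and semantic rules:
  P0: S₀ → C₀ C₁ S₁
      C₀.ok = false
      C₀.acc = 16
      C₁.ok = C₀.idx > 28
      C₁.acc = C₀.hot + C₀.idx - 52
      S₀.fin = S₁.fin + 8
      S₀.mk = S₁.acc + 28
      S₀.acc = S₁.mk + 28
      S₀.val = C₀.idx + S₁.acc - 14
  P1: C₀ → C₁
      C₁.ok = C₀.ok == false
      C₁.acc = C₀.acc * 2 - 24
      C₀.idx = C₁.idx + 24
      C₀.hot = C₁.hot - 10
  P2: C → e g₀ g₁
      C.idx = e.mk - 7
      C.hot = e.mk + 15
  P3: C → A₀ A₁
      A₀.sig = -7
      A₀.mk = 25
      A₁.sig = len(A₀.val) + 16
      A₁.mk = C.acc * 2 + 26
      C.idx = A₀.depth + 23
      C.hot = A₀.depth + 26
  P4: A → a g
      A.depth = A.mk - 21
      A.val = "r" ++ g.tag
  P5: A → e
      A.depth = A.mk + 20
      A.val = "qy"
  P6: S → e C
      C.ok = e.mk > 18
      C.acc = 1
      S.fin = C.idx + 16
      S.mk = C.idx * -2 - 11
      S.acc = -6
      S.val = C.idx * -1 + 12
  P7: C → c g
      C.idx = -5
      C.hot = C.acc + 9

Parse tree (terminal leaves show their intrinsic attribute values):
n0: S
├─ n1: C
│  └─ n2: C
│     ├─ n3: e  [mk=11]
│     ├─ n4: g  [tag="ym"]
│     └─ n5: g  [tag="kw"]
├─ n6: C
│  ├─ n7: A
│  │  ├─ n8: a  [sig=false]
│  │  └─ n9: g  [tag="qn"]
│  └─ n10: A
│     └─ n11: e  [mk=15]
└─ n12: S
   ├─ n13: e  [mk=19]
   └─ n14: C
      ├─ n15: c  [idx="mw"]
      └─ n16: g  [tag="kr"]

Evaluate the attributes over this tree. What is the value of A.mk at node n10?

10

1. n1.ok = false  [false]
2. n1.acc = 16  [16]
3. n2.ok = true  [C₀.ok == false]
4. n2.acc = 8  [C₀.acc * 2 - 24]
5. n3.mk = 11  [terminal]
6. n4.tag = "ym"  [terminal]
7. n5.tag = "kw"  [terminal]
8. n2.idx = 4  [e.mk - 7]
9. n2.hot = 26  [e.mk + 15]
10. n1.idx = 28  [C₁.idx + 24]
11. n1.hot = 16  [C₁.hot - 10]
12. n6.ok = false  [C₀.idx > 28]
13. n6.acc = -8  [C₀.hot + C₀.idx - 52]
14. n7.sig = -7  [-7]
15. n7.mk = 25  [25]
16. n8.sig = false  [terminal]
17. n9.tag = "qn"  [terminal]
18. n7.depth = 4  [A.mk - 21]
19. n7.val = "rqn"  ["r" ++ g.tag]
20. n10.sig = 19  [len(A₀.val) + 16]
21. n10.mk = 10  [C.acc * 2 + 26]
22. n11.mk = 15  [terminal]
23. n10.depth = 30  [A.mk + 20]
24. n10.val = "qy"  ["qy"]
25. n6.idx = 27  [A₀.depth + 23]
26. n6.hot = 30  [A₀.depth + 26]
27. n13.mk = 19  [terminal]
28. n14.ok = true  [e.mk > 18]
29. n14.acc = 1  [1]
30. n15.idx = "mw"  [terminal]
31. n16.tag = "kr"  [terminal]
32. n14.idx = -5  [-5]
33. n14.hot = 10  [C.acc + 9]
34. n12.fin = 11  [C.idx + 16]
35. n12.mk = -1  [C.idx * -2 - 11]
36. n12.acc = -6  [-6]
37. n12.val = 17  [C.idx * -1 + 12]
38. n0.fin = 19  [S₁.fin + 8]
39. n0.mk = 22  [S₁.acc + 28]
40. n0.acc = 27  [S₁.mk + 28]
41. n0.val = 8  [C₀.idx + S₁.acc - 14]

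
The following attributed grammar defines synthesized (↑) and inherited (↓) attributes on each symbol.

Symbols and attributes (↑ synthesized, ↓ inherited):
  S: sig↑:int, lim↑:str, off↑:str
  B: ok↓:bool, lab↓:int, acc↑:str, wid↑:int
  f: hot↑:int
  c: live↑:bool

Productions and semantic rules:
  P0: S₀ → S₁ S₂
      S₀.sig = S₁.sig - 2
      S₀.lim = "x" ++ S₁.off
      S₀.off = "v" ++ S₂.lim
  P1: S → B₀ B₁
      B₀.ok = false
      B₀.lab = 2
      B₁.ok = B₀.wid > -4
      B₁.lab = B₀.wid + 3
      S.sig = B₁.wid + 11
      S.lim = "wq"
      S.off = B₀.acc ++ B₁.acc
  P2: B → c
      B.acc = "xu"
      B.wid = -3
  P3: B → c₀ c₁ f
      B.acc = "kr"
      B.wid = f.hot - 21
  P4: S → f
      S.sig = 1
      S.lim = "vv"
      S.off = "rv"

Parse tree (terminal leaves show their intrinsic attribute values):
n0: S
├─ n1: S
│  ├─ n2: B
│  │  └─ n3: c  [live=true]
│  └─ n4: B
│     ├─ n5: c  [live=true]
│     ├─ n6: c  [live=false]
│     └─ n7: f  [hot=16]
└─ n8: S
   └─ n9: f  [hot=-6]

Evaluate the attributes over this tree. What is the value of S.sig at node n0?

1. n2.ok = false  [false]
2. n2.lab = 2  [2]
3. n3.live = true  [terminal]
4. n2.acc = "xu"  ["xu"]
5. n2.wid = -3  [-3]
6. n4.ok = true  [B₀.wid > -4]
7. n4.lab = 0  [B₀.wid + 3]
8. n5.live = true  [terminal]
9. n6.live = false  [terminal]
10. n7.hot = 16  [terminal]
11. n4.acc = "kr"  ["kr"]
12. n4.wid = -5  [f.hot - 21]
13. n1.sig = 6  [B₁.wid + 11]
14. n1.lim = "wq"  ["wq"]
15. n1.off = "xukr"  [B₀.acc ++ B₁.acc]
16. n9.hot = -6  [terminal]
17. n8.sig = 1  [1]
18. n8.lim = "vv"  ["vv"]
19. n8.off = "rv"  ["rv"]
20. n0.sig = 4  [S₁.sig - 2]
21. n0.lim = "xxukr"  ["x" ++ S₁.off]
22. n0.off = "vvv"  ["v" ++ S₂.lim]

4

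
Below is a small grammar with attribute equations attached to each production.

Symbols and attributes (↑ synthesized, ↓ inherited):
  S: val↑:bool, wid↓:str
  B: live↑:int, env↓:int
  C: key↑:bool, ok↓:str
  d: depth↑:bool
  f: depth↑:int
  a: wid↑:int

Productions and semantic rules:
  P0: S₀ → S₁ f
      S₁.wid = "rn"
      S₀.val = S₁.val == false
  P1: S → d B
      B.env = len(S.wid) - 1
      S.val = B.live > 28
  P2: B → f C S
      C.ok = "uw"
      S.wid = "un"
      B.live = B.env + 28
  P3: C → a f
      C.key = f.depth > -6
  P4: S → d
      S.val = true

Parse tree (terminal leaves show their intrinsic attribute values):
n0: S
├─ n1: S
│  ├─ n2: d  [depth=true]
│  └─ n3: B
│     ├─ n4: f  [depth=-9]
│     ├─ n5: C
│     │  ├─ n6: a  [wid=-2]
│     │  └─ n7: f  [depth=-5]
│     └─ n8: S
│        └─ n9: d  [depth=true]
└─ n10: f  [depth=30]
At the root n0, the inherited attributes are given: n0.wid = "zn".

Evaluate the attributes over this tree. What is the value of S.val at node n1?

true

1. n0.wid = "zn"  [given at root]
2. n1.wid = "rn"  ["rn"]
3. n2.depth = true  [terminal]
4. n3.env = 1  [len(S.wid) - 1]
5. n4.depth = -9  [terminal]
6. n5.ok = "uw"  ["uw"]
7. n6.wid = -2  [terminal]
8. n7.depth = -5  [terminal]
9. n5.key = true  [f.depth > -6]
10. n8.wid = "un"  ["un"]
11. n9.depth = true  [terminal]
12. n8.val = true  [true]
13. n3.live = 29  [B.env + 28]
14. n1.val = true  [B.live > 28]
15. n10.depth = 30  [terminal]
16. n0.val = false  [S₁.val == false]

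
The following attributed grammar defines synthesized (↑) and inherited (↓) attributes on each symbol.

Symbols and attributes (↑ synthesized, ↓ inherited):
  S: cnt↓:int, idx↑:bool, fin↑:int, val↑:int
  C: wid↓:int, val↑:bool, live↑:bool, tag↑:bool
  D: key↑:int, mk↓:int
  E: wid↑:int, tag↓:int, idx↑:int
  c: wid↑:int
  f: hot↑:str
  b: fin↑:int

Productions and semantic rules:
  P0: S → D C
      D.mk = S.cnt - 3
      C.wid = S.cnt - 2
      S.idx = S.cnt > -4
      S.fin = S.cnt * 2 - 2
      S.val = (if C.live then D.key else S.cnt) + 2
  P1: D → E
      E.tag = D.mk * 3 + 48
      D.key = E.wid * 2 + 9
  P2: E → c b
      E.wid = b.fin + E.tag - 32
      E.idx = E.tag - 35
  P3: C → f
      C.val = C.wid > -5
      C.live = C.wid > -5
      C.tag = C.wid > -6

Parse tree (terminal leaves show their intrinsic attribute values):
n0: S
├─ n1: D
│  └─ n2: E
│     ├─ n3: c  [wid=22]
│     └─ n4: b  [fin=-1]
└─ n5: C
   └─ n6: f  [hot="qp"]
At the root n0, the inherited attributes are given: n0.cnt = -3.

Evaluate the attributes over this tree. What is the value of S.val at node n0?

-1

1. n0.cnt = -3  [given at root]
2. n1.mk = -6  [S.cnt - 3]
3. n2.tag = 30  [D.mk * 3 + 48]
4. n3.wid = 22  [terminal]
5. n4.fin = -1  [terminal]
6. n2.wid = -3  [b.fin + E.tag - 32]
7. n2.idx = -5  [E.tag - 35]
8. n1.key = 3  [E.wid * 2 + 9]
9. n5.wid = -5  [S.cnt - 2]
10. n6.hot = "qp"  [terminal]
11. n5.val = false  [C.wid > -5]
12. n5.live = false  [C.wid > -5]
13. n5.tag = true  [C.wid > -6]
14. n0.idx = true  [S.cnt > -4]
15. n0.fin = -8  [S.cnt * 2 - 2]
16. n0.val = -1  [(if C.live then D.key else S.cnt) + 2]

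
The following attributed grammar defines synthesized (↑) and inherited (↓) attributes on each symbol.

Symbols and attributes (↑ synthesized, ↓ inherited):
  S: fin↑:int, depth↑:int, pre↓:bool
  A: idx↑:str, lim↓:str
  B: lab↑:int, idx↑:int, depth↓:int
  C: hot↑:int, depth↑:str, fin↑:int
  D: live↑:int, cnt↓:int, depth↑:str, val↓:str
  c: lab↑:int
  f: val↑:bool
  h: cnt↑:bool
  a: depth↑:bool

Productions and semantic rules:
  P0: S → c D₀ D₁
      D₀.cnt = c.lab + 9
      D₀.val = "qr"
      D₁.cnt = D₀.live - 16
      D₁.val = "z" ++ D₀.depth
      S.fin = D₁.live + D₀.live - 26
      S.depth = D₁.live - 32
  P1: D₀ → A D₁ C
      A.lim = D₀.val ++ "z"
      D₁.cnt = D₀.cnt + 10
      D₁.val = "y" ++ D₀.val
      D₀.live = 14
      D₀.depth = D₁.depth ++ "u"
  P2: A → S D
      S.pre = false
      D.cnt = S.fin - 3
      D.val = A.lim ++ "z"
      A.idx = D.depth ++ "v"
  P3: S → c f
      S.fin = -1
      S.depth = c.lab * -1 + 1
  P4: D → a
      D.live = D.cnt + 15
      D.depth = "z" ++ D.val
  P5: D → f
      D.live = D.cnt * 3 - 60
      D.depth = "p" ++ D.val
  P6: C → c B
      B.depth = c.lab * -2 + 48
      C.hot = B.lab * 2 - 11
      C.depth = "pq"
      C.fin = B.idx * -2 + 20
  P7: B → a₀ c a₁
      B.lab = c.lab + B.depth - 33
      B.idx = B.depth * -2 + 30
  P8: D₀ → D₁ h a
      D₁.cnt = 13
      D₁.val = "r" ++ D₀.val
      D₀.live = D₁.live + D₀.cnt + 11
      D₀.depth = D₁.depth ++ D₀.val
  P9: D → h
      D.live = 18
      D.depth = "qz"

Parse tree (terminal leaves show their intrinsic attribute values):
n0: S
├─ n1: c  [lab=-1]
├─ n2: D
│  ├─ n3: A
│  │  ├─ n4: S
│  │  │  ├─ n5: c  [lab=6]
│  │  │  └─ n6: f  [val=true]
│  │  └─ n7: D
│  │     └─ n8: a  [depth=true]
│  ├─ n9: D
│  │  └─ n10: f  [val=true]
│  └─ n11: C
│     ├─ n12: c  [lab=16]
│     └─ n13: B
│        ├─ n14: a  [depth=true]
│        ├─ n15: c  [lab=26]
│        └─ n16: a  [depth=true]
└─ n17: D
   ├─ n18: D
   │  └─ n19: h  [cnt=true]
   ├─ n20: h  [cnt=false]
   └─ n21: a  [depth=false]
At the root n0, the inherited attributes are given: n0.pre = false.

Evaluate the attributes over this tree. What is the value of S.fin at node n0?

1. n0.pre = false  [given at root]
2. n1.lab = -1  [terminal]
3. n2.cnt = 8  [c.lab + 9]
4. n2.val = "qr"  ["qr"]
5. n3.lim = "qrz"  [D₀.val ++ "z"]
6. n4.pre = false  [false]
7. n5.lab = 6  [terminal]
8. n6.val = true  [terminal]
9. n4.fin = -1  [-1]
10. n4.depth = -5  [c.lab * -1 + 1]
11. n7.cnt = -4  [S.fin - 3]
12. n7.val = "qrzz"  [A.lim ++ "z"]
13. n8.depth = true  [terminal]
14. n7.live = 11  [D.cnt + 15]
15. n7.depth = "zqrzz"  ["z" ++ D.val]
16. n3.idx = "zqrzzv"  [D.depth ++ "v"]
17. n9.cnt = 18  [D₀.cnt + 10]
18. n9.val = "yqr"  ["y" ++ D₀.val]
19. n10.val = true  [terminal]
20. n9.live = -6  [D.cnt * 3 - 60]
21. n9.depth = "pyqr"  ["p" ++ D.val]
22. n12.lab = 16  [terminal]
23. n13.depth = 16  [c.lab * -2 + 48]
24. n14.depth = true  [terminal]
25. n15.lab = 26  [terminal]
26. n16.depth = true  [terminal]
27. n13.lab = 9  [c.lab + B.depth - 33]
28. n13.idx = -2  [B.depth * -2 + 30]
29. n11.hot = 7  [B.lab * 2 - 11]
30. n11.depth = "pq"  ["pq"]
31. n11.fin = 24  [B.idx * -2 + 20]
32. n2.live = 14  [14]
33. n2.depth = "pyqru"  [D₁.depth ++ "u"]
34. n17.cnt = -2  [D₀.live - 16]
35. n17.val = "zpyqru"  ["z" ++ D₀.depth]
36. n18.cnt = 13  [13]
37. n18.val = "rzpyqru"  ["r" ++ D₀.val]
38. n19.cnt = true  [terminal]
39. n18.live = 18  [18]
40. n18.depth = "qz"  ["qz"]
41. n20.cnt = false  [terminal]
42. n21.depth = false  [terminal]
43. n17.live = 27  [D₁.live + D₀.cnt + 11]
44. n17.depth = "qzzpyqru"  [D₁.depth ++ D₀.val]
45. n0.fin = 15  [D₁.live + D₀.live - 26]
46. n0.depth = -5  [D₁.live - 32]

15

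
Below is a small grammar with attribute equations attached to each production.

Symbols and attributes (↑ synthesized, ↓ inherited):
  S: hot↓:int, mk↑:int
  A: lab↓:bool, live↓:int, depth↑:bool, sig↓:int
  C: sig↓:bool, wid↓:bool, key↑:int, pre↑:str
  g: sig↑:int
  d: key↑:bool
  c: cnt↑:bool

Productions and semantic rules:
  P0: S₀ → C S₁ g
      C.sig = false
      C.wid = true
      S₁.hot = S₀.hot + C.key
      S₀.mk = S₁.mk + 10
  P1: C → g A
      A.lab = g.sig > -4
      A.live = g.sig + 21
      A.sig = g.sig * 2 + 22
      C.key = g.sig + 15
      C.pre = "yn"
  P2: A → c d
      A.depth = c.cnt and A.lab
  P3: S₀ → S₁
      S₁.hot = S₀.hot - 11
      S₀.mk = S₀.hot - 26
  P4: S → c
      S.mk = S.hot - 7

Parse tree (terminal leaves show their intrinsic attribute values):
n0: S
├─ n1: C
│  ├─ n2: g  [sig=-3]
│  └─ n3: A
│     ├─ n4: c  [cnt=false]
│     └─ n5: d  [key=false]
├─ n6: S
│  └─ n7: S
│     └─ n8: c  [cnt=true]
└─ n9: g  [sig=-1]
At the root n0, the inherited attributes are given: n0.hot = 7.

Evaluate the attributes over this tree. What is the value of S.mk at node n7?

1

1. n0.hot = 7  [given at root]
2. n1.sig = false  [false]
3. n1.wid = true  [true]
4. n2.sig = -3  [terminal]
5. n3.lab = true  [g.sig > -4]
6. n3.live = 18  [g.sig + 21]
7. n3.sig = 16  [g.sig * 2 + 22]
8. n4.cnt = false  [terminal]
9. n5.key = false  [terminal]
10. n3.depth = false  [c.cnt and A.lab]
11. n1.key = 12  [g.sig + 15]
12. n1.pre = "yn"  ["yn"]
13. n6.hot = 19  [S₀.hot + C.key]
14. n7.hot = 8  [S₀.hot - 11]
15. n8.cnt = true  [terminal]
16. n7.mk = 1  [S.hot - 7]
17. n6.mk = -7  [S₀.hot - 26]
18. n9.sig = -1  [terminal]
19. n0.mk = 3  [S₁.mk + 10]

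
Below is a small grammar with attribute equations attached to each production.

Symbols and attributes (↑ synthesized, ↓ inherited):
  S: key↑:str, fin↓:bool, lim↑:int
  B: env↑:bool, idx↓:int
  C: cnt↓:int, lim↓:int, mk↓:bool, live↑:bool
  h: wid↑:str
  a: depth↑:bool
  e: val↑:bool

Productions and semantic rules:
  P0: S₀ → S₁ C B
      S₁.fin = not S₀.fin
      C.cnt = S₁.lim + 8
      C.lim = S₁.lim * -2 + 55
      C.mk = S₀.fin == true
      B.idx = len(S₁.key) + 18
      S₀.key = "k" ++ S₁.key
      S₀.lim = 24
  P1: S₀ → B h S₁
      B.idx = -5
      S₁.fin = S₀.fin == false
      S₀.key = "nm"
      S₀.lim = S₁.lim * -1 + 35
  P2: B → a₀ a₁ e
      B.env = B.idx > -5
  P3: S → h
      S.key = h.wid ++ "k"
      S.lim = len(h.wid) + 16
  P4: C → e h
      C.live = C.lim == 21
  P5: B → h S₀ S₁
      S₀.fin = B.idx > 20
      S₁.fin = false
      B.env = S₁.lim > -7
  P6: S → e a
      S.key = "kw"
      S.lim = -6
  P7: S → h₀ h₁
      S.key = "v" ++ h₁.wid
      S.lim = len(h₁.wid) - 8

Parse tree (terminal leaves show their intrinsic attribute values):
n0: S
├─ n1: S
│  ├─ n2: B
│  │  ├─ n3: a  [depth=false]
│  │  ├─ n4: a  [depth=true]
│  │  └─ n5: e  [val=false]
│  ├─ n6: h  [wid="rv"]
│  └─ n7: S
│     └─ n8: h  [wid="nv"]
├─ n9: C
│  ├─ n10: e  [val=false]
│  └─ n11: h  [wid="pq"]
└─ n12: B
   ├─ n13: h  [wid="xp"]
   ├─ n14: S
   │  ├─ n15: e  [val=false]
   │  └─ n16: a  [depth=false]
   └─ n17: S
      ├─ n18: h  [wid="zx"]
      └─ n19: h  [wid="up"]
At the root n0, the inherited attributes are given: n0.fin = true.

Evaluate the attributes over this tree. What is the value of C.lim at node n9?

1. n0.fin = true  [given at root]
2. n1.fin = false  [not S₀.fin]
3. n2.idx = -5  [-5]
4. n3.depth = false  [terminal]
5. n4.depth = true  [terminal]
6. n5.val = false  [terminal]
7. n2.env = false  [B.idx > -5]
8. n6.wid = "rv"  [terminal]
9. n7.fin = true  [S₀.fin == false]
10. n8.wid = "nv"  [terminal]
11. n7.key = "nvk"  [h.wid ++ "k"]
12. n7.lim = 18  [len(h.wid) + 16]
13. n1.key = "nm"  ["nm"]
14. n1.lim = 17  [S₁.lim * -1 + 35]
15. n9.cnt = 25  [S₁.lim + 8]
16. n9.lim = 21  [S₁.lim * -2 + 55]
17. n9.mk = true  [S₀.fin == true]
18. n10.val = false  [terminal]
19. n11.wid = "pq"  [terminal]
20. n9.live = true  [C.lim == 21]
21. n12.idx = 20  [len(S₁.key) + 18]
22. n13.wid = "xp"  [terminal]
23. n14.fin = false  [B.idx > 20]
24. n15.val = false  [terminal]
25. n16.depth = false  [terminal]
26. n14.key = "kw"  ["kw"]
27. n14.lim = -6  [-6]
28. n17.fin = false  [false]
29. n18.wid = "zx"  [terminal]
30. n19.wid = "up"  [terminal]
31. n17.key = "vup"  ["v" ++ h₁.wid]
32. n17.lim = -6  [len(h₁.wid) - 8]
33. n12.env = true  [S₁.lim > -7]
34. n0.key = "knm"  ["k" ++ S₁.key]
35. n0.lim = 24  [24]

21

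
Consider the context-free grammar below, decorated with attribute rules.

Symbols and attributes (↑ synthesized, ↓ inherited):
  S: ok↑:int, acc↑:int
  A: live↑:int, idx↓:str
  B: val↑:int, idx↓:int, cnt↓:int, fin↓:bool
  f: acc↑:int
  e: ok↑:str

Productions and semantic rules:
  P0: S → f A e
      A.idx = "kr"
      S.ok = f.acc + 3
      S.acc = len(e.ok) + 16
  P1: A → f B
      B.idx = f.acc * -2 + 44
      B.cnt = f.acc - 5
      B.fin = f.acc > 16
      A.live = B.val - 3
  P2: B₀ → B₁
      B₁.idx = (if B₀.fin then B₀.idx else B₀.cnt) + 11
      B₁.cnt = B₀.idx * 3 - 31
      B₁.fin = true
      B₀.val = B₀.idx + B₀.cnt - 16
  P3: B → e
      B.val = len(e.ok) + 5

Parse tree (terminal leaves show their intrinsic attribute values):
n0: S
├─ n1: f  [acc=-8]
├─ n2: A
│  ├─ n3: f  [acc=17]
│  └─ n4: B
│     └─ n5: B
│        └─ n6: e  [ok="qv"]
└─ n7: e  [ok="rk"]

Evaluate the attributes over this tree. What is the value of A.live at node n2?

1. n1.acc = -8  [terminal]
2. n2.idx = "kr"  ["kr"]
3. n3.acc = 17  [terminal]
4. n4.idx = 10  [f.acc * -2 + 44]
5. n4.cnt = 12  [f.acc - 5]
6. n4.fin = true  [f.acc > 16]
7. n5.idx = 21  [(if B₀.fin then B₀.idx else B₀.cnt) + 11]
8. n5.cnt = -1  [B₀.idx * 3 - 31]
9. n5.fin = true  [true]
10. n6.ok = "qv"  [terminal]
11. n5.val = 7  [len(e.ok) + 5]
12. n4.val = 6  [B₀.idx + B₀.cnt - 16]
13. n2.live = 3  [B.val - 3]
14. n7.ok = "rk"  [terminal]
15. n0.ok = -5  [f.acc + 3]
16. n0.acc = 18  [len(e.ok) + 16]

3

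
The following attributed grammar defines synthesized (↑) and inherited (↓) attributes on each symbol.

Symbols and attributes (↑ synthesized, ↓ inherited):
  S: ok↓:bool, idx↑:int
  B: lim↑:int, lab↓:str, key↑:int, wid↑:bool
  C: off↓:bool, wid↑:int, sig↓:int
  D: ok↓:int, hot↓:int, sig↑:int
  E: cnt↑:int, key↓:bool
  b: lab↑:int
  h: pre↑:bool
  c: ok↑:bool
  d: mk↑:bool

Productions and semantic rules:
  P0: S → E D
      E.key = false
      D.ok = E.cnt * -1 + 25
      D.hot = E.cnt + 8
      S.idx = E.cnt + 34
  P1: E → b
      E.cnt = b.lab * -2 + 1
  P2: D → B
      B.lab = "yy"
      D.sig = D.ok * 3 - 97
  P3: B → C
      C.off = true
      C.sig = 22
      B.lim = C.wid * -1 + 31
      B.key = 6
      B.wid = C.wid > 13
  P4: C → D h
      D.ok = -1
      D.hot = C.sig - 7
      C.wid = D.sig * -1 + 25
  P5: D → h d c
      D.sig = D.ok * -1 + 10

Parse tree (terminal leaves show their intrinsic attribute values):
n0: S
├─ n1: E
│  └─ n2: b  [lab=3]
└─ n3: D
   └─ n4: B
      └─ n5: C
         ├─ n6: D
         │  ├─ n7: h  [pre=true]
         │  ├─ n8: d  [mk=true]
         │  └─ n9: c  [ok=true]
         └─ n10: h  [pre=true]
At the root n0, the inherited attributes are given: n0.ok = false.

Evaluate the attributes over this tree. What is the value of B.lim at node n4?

17

1. n0.ok = false  [given at root]
2. n1.key = false  [false]
3. n2.lab = 3  [terminal]
4. n1.cnt = -5  [b.lab * -2 + 1]
5. n3.ok = 30  [E.cnt * -1 + 25]
6. n3.hot = 3  [E.cnt + 8]
7. n4.lab = "yy"  ["yy"]
8. n5.off = true  [true]
9. n5.sig = 22  [22]
10. n6.ok = -1  [-1]
11. n6.hot = 15  [C.sig - 7]
12. n7.pre = true  [terminal]
13. n8.mk = true  [terminal]
14. n9.ok = true  [terminal]
15. n6.sig = 11  [D.ok * -1 + 10]
16. n10.pre = true  [terminal]
17. n5.wid = 14  [D.sig * -1 + 25]
18. n4.lim = 17  [C.wid * -1 + 31]
19. n4.key = 6  [6]
20. n4.wid = true  [C.wid > 13]
21. n3.sig = -7  [D.ok * 3 - 97]
22. n0.idx = 29  [E.cnt + 34]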